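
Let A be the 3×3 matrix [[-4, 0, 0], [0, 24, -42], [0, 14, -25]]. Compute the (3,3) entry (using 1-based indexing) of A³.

Characteristic polynomial: s^3 + 5s^2 - 8s - 48 = (s - 3)(s + 4)^2, so the eigenvalues are -4, -4, 3.
s=-4: eigenvector (1, 0, 0).
s=-4: eigenvector (0, -3, -2).
s=3: eigenvector (0, 2, 1).
P = [[1, 0, 0], [0, -3, 2], [0, -2, 1]], D = diag(-4, -4, 3), P⁻¹ = [[1, 0, 0], [0, 1, -2], [0, 2, -3]].
A³ = P·diag(-64, -64, 27)·P⁻¹ = [[-64, 0, 0], [0, 300, -546], [0, 182, -337]].
The requested entry is -337.

-337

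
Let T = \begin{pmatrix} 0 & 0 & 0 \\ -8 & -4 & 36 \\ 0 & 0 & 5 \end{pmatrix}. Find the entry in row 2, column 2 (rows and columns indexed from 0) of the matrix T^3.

125

Characteristic polynomial: s^3 - s^2 - 20s = s(s - 5)(s + 4), so the eigenvalues are -4, 0, 5.
s=0: eigenvector (1, -2, 0).
s=-4: eigenvector (0, 1, 0).
s=5: eigenvector (0, 4, 1).
P = [[1, 0, 0], [-2, 1, 4], [0, 0, 1]], D = diag(0, -4, 5), P⁻¹ = [[1, 0, 0], [2, 1, -4], [0, 0, 1]].
T³ = P·diag(0, -64, 125)·P⁻¹ = [[0, 0, 0], [-128, -64, 756], [0, 0, 125]].
The requested entry is 125.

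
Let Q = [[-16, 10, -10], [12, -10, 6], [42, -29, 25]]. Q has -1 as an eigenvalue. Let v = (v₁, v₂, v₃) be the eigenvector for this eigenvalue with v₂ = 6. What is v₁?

6

Q + 1I = [[-15, 10, -10], [12, -9, 6], [42, -29, 26]].
Solving (Q + 1I)v = 0 gives the eigenspace spanned by (6, 6, -3).
With v₂ = 6, v = (6, 6, -3), so v₁ = 6.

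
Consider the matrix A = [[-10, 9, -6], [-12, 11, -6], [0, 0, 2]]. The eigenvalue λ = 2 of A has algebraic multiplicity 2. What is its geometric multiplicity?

A − 2I = [[-12, 9, -6], [-12, 9, -6], [0, 0, 0]].
This matrix has rank 1, so its null space has dimension 3 − 1 = 2.

2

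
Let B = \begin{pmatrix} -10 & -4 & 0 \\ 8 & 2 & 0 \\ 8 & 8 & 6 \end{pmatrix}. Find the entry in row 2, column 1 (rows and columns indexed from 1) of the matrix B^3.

416

Characteristic polynomial: t^3 + 2t^2 - 36t - 72 = (t - 6)(t + 2)(t + 6), so the eigenvalues are -6, -2, 6.
t=-2: eigenvector (-1, 2, -1).
t=6: eigenvector (0, 0, 1).
t=-6: eigenvector (-1, 1, 0).
P = [[-1, 0, -1], [2, 0, 1], [-1, 1, 0]], D = diag(-2, 6, -6), P⁻¹ = [[1, 1, 0], [1, 1, 1], [-2, -1, 0]].
B³ = P·diag(-8, 216, -216)·P⁻¹ = [[-424, -208, 0], [416, 200, 0], [224, 224, 216]].
The requested entry is 416.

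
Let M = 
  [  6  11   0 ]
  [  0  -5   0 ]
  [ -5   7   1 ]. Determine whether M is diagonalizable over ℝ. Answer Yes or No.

Yes

Characteristic polynomial: p(μ) = μ^3 - 2μ^2 - 29μ + 30 = (μ - 6)(μ - 1)(μ + 5).
All 3 eigenvalues are distinct, so M is diagonalizable.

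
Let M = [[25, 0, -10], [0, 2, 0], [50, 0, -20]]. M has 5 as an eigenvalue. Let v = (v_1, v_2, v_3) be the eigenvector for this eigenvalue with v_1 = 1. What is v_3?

2

M − 5I = [[20, 0, -10], [0, -3, 0], [50, 0, -25]].
Solving (M − 5I)v = 0 gives the eigenspace spanned by (1, 0, 2).
With v_1 = 1, v = (1, 0, 2), so v_3 = 2.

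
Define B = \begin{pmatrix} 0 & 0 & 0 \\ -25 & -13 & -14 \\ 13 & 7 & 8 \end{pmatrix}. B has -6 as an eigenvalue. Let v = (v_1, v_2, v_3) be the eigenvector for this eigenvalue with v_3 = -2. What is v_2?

4

B + 6I = [[6, 0, 0], [-25, -7, -14], [13, 7, 14]].
Solving (B + 6I)v = 0 gives the eigenspace spanned by (0, 4, -2).
With v_3 = -2, v = (0, 4, -2), so v_2 = 4.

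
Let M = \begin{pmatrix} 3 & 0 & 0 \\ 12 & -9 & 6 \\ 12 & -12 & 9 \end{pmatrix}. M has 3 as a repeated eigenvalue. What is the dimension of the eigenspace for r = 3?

M − 3I = [[0, 0, 0], [12, -12, 6], [12, -12, 6]].
This matrix has rank 1, so its null space has dimension 3 − 1 = 2.

2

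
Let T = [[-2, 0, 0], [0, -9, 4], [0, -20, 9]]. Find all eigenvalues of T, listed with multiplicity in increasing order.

-2, -1, 1

Characteristic polynomial: p(r) = r^3 + 2r^2 - r - 2 = (r - 1)(r + 1)(r + 2).
Roots (with multiplicity): -2, -1, 1.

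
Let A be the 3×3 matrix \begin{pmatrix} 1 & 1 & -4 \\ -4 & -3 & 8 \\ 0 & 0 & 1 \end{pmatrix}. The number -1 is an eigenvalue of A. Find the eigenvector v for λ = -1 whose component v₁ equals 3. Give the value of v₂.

A + 1I = [[2, 1, -4], [-4, -2, 8], [0, 0, 2]].
Solving (A + 1I)v = 0 gives the eigenspace spanned by (3, -6, 0).
With v₁ = 3, v = (3, -6, 0), so v₂ = -6.

-6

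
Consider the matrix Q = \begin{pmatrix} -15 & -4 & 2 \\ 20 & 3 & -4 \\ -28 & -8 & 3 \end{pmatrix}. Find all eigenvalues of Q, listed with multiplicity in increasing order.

Characteristic polynomial: p(t) = t^3 + 9t^2 + 23t + 15 = (t + 1)(t + 3)(t + 5).
Roots (with multiplicity): -5, -3, -1.

-5, -3, -1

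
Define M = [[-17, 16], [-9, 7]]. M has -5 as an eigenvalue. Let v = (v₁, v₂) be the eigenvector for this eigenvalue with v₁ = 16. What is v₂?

M + 5I = [[-12, 16], [-9, 12]].
Solving (M + 5I)v = 0 gives the eigenspace spanned by (16, 12).
With v₁ = 16, v = (16, 12), so v₂ = 12.

12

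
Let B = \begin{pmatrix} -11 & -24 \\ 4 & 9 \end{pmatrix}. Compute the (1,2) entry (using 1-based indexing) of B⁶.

4368

Characteristic polynomial: λ^2 + 2λ - 3 = (λ - 1)(λ + 3), so the eigenvalues are -3, 1.
λ=-3: eigenvector (-3, 1).
λ=1: eigenvector (-2, 1).
P = [[-3, -2], [1, 1]], D = diag(-3, 1), P⁻¹ = [[-1, -2], [1, 3]].
B⁶ = P·diag(729, 1)·P⁻¹ = [[2185, 4368], [-728, -1455]].
The requested entry is 4368.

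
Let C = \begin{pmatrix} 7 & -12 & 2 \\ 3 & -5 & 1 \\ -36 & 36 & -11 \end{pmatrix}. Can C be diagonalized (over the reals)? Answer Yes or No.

Characteristic polynomial: p(r) = r^3 + 9r^2 + 15r - 25 = (r - 1)(r + 5)^2.
r = -5 has algebraic multiplicity 2; rank(C + 5I) = 2, so geometric multiplicity = 1.
Geometric multiplicity < algebraic multiplicity, so C is not diagonalizable.

No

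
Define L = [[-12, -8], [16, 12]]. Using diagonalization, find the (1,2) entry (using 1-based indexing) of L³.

Characteristic polynomial: μ^2 - 16 = (μ - 4)(μ + 4), so the eigenvalues are -4, 4.
μ=4: eigenvector (-1, 2).
μ=-4: eigenvector (-1, 1).
P = [[-1, -1], [2, 1]], D = diag(4, -4), P⁻¹ = [[1, 1], [-2, -1]].
L³ = P·diag(64, -64)·P⁻¹ = [[-192, -128], [256, 192]].
The requested entry is -128.

-128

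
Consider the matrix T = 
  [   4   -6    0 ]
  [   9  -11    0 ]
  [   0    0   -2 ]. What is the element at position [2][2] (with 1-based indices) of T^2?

67

Characteristic polynomial: λ^3 + 9λ^2 + 24λ + 20 = (λ + 2)^2(λ + 5), so the eigenvalues are -5, -2, -2.
λ=-2: eigenvector (1, 1, 0).
λ=-5: eigenvector (2, 3, 0).
λ=-2: eigenvector (0, 0, 1).
P = [[1, 2, 0], [1, 3, 0], [0, 0, 1]], D = diag(-2, -5, -2), P⁻¹ = [[3, -2, 0], [-1, 1, 0], [0, 0, 1]].
T² = P·diag(4, 25, 4)·P⁻¹ = [[-38, 42, 0], [-63, 67, 0], [0, 0, 4]].
The requested entry is 67.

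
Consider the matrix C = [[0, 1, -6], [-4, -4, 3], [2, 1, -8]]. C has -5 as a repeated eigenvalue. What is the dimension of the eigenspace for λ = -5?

C + 5I = [[5, 1, -6], [-4, 1, 3], [2, 1, -3]].
This matrix has rank 2, so its null space has dimension 3 − 2 = 1.

1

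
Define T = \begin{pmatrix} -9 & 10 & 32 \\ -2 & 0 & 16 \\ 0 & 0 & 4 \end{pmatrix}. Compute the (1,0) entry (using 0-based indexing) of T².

Characteristic polynomial: λ^3 + 5λ^2 - 16λ - 80 = (λ - 4)(λ + 4)(λ + 5), so the eigenvalues are -5, -4, 4.
λ=-5: eigenvector (5, 2, 0).
λ=-4: eigenvector (2, 1, 0).
λ=4: eigenvector (4, 2, 1).
P = [[5, 2, 4], [2, 1, 2], [0, 0, 1]], D = diag(-5, -4, 4), P⁻¹ = [[1, -2, 0], [-2, 5, -2], [0, 0, 1]].
T² = P·diag(25, 16, 16)·P⁻¹ = [[61, -90, 0], [18, -20, 0], [0, 0, 16]].
The requested entry is 18.

18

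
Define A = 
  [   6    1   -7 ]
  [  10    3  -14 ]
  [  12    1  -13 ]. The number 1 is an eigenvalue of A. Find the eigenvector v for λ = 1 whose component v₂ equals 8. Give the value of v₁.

A − 1I = [[5, 1, -7], [10, 2, -14], [12, 1, -14]].
Solving (A − 1I)v = 0 gives the eigenspace spanned by (4, 8, 4).
With v₂ = 8, v = (4, 8, 4), so v₁ = 4.

4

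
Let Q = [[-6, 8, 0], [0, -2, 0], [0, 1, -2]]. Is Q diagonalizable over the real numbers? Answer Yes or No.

No

Characteristic polynomial: p(λ) = λ^3 + 10λ^2 + 28λ + 24 = (λ + 2)^2(λ + 6).
λ = -2 has algebraic multiplicity 2; rank(Q + 2I) = 2, so geometric multiplicity = 1.
Geometric multiplicity < algebraic multiplicity, so Q is not diagonalizable.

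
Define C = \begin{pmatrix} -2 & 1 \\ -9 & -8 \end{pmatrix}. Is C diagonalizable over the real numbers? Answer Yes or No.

No

Characteristic polynomial: p(λ) = λ^2 + 10λ + 25 = (λ + 5)^2.
λ = -5 has algebraic multiplicity 2; rank(C + 5I) = 1, so geometric multiplicity = 1.
Geometric multiplicity < algebraic multiplicity, so C is not diagonalizable.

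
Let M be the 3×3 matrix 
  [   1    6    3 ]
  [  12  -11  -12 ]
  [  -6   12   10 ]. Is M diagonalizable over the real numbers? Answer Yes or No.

Characteristic polynomial: p(μ) = μ^3 - 21μ + 20 = (μ - 4)(μ - 1)(μ + 5).
All 3 eigenvalues are distinct, so M is diagonalizable.

Yes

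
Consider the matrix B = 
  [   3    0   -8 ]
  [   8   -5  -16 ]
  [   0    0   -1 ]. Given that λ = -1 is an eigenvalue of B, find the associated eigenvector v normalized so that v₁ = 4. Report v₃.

B + 1I = [[4, 0, -8], [8, -4, -16], [0, 0, 0]].
Solving (B + 1I)v = 0 gives the eigenspace spanned by (4, 0, 2).
With v₁ = 4, v = (4, 0, 2), so v₃ = 2.

2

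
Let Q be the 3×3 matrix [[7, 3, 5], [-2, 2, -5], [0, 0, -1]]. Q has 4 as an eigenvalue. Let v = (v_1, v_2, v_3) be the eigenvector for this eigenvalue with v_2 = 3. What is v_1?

-3

Q − 4I = [[3, 3, 5], [-2, -2, -5], [0, 0, -5]].
Solving (Q − 4I)v = 0 gives the eigenspace spanned by (-3, 3, 0).
With v_2 = 3, v = (-3, 3, 0), so v_1 = -3.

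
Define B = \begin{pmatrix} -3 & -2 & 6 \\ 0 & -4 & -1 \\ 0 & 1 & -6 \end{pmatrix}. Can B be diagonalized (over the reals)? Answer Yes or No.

No

Characteristic polynomial: p(μ) = μ^3 + 13μ^2 + 55μ + 75 = (μ + 3)(μ + 5)^2.
μ = -5 has algebraic multiplicity 2; rank(B + 5I) = 2, so geometric multiplicity = 1.
Geometric multiplicity < algebraic multiplicity, so B is not diagonalizable.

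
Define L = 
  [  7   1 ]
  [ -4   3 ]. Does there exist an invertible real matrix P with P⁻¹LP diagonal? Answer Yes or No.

No

Characteristic polynomial: p(μ) = μ^2 - 10μ + 25 = (μ - 5)^2.
μ = 5 has algebraic multiplicity 2; rank(L − 5I) = 1, so geometric multiplicity = 1.
Geometric multiplicity < algebraic multiplicity, so L is not diagonalizable.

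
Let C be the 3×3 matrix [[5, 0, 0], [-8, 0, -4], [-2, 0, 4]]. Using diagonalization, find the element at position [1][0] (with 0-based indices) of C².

-32

Characteristic polynomial: t^3 - 9t^2 + 20t = t(t - 5)(t - 4), so the eigenvalues are 0, 4, 5.
t=5: eigenvector (1, 0, -2).
t=0: eigenvector (0, 1, 0).
t=4: eigenvector (0, -1, 1).
P = [[1, 0, 0], [0, 1, -1], [-2, 0, 1]], D = diag(5, 0, 4), P⁻¹ = [[1, 0, 0], [2, 1, 1], [2, 0, 1]].
C² = P·diag(25, 0, 16)·P⁻¹ = [[25, 0, 0], [-32, 0, -16], [-18, 0, 16]].
The requested entry is -32.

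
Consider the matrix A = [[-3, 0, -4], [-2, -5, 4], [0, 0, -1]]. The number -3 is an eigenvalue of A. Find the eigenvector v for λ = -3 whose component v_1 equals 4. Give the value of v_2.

A + 3I = [[0, 0, -4], [-2, -2, 4], [0, 0, 2]].
Solving (A + 3I)v = 0 gives the eigenspace spanned by (4, -4, 0).
With v_1 = 4, v = (4, -4, 0), so v_2 = -4.

-4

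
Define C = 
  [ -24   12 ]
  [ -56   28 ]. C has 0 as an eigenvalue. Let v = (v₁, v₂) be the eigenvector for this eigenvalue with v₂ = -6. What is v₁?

-3

C = [[-24, 12], [-56, 28]].
Solving (C)v = 0 gives the eigenspace spanned by (-3, -6).
With v₂ = -6, v = (-3, -6), so v₁ = -3.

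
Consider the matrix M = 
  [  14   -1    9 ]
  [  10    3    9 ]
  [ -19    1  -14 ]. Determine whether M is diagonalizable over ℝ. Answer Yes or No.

Characteristic polynomial: p(μ) = μ^3 - 3μ^2 - 24μ + 80 = (μ - 4)^2(μ + 5).
μ = 4 has algebraic multiplicity 2; rank(M − 4I) = 2, so geometric multiplicity = 1.
Geometric multiplicity < algebraic multiplicity, so M is not diagonalizable.

No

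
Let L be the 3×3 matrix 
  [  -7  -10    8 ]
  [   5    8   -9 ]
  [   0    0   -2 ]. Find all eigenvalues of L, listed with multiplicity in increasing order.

Characteristic polynomial: p(s) = s^3 + s^2 - 8s - 12 = (s - 3)(s + 2)^2.
Roots (with multiplicity): -2, -2, 3.

-2, -2, 3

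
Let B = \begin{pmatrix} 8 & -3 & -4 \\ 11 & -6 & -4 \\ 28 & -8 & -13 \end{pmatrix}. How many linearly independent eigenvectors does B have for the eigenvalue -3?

1

B + 3I = [[11, -3, -4], [11, -3, -4], [28, -8, -10]].
This matrix has rank 2, so its null space has dimension 3 − 2 = 1.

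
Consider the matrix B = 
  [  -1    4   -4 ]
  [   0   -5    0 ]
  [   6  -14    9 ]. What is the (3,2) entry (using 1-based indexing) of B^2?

Characteristic polynomial: λ^3 - 3λ^2 - 25λ + 75 = (λ - 5)(λ - 3)(λ + 5), so the eigenvalues are -5, 3, 5.
λ=3: eigenvector (1, 0, -1).
λ=5: eigenvector (-2, 0, 3).
λ=-5: eigenvector (0, 1, 1).
P = [[1, -2, 0], [0, 0, 1], [-1, 3, 1]], D = diag(3, 5, -5), P⁻¹ = [[3, -2, 2], [1, -1, 1], [0, 1, 0]].
B² = P·diag(9, 25, 25)·P⁻¹ = [[-23, 32, -32], [0, 25, 0], [48, -32, 57]].
The requested entry is -32.

-32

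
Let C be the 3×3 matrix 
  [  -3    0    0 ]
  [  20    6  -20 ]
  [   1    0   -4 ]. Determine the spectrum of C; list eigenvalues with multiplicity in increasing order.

Characteristic polynomial: p(r) = r^3 + r^2 - 30r - 72 = (r - 6)(r + 3)(r + 4).
Roots (with multiplicity): -4, -3, 6.

-4, -3, 6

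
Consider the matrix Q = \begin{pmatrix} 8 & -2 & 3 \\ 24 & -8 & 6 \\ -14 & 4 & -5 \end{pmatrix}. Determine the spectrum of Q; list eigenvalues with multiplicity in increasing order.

Characteristic polynomial: p(t) = t^3 + 5t^2 + 2t - 8 = (t - 1)(t + 2)(t + 4).
Roots (with multiplicity): -4, -2, 1.

-4, -2, 1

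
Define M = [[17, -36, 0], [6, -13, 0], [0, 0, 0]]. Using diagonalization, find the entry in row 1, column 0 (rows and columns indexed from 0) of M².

24

Characteristic polynomial: t^3 - 4t^2 - 5t = t(t - 5)(t + 1), so the eigenvalues are -1, 0, 5.
t=5: eigenvector (3, 1, 0).
t=0: eigenvector (0, 0, 1).
t=-1: eigenvector (2, 1, 0).
P = [[3, 0, 2], [1, 0, 1], [0, 1, 0]], D = diag(5, 0, -1), P⁻¹ = [[1, -2, 0], [0, 0, 1], [-1, 3, 0]].
M² = P·diag(25, 0, 1)·P⁻¹ = [[73, -144, 0], [24, -47, 0], [0, 0, 0]].
The requested entry is 24.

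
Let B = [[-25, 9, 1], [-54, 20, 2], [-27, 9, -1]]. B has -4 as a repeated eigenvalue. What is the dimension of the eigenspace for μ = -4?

B + 4I = [[-21, 9, 1], [-54, 24, 2], [-27, 9, 3]].
This matrix has rank 2, so its null space has dimension 3 − 2 = 1.

1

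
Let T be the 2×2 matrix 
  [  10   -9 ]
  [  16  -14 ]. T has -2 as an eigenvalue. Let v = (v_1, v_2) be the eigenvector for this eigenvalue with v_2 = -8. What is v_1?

T + 2I = [[12, -9], [16, -12]].
Solving (T + 2I)v = 0 gives the eigenspace spanned by (-6, -8).
With v_2 = -8, v = (-6, -8), so v_1 = -6.

-6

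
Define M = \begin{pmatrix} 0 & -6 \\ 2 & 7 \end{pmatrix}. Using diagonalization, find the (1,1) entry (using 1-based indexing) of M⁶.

Characteristic polynomial: r^2 - 7r + 12 = (r - 4)(r - 3), so the eigenvalues are 3, 4.
r=4: eigenvector (-3, 2).
r=3: eigenvector (-2, 1).
P = [[-3, -2], [2, 1]], D = diag(4, 3), P⁻¹ = [[1, 2], [-2, -3]].
M⁶ = P·diag(4096, 729)·P⁻¹ = [[-9372, -20202], [6734, 14197]].
The requested entry is -9372.

-9372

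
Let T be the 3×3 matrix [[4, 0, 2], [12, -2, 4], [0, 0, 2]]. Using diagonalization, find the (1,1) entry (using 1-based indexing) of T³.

Characteristic polynomial: μ^3 - 4μ^2 - 4μ + 16 = (μ - 4)(μ - 2)(μ + 2), so the eigenvalues are -2, 2, 4.
μ=4: eigenvector (1, 2, 0).
μ=2: eigenvector (-1, -2, 1).
μ=-2: eigenvector (0, 1, 0).
P = [[1, -1, 0], [2, -2, 1], [0, 1, 0]], D = diag(4, 2, -2), P⁻¹ = [[1, 0, 1], [0, 0, 1], [-2, 1, 0]].
T³ = P·diag(64, 8, -8)·P⁻¹ = [[64, 0, 56], [144, -8, 112], [0, 0, 8]].
The requested entry is 64.

64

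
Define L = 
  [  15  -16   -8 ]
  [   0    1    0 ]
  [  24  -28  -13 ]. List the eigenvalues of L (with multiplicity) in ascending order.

Characteristic polynomial: p(μ) = μ^3 - 3μ^2 - μ + 3 = (μ - 3)(μ - 1)(μ + 1).
Roots (with multiplicity): -1, 1, 3.

-1, 1, 3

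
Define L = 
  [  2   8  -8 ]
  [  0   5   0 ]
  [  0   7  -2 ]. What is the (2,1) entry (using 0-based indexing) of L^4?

609

Characteristic polynomial: s^3 - 5s^2 - 4s + 20 = (s - 5)(s - 2)(s + 2), so the eigenvalues are -2, 2, 5.
s=2: eigenvector (1, 0, 0).
s=-2: eigenvector (-2, 0, -1).
s=5: eigenvector (0, 1, 1).
P = [[1, -2, 0], [0, 0, 1], [0, -1, 1]], D = diag(2, -2, 5), P⁻¹ = [[1, 2, -2], [0, 1, -1], [0, 1, 0]].
L⁴ = P·diag(16, 16, 625)·P⁻¹ = [[16, 0, 0], [0, 625, 0], [0, 609, 16]].
The requested entry is 609.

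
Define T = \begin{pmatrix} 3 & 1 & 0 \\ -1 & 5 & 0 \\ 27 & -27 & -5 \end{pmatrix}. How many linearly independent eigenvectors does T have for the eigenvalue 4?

1

T − 4I = [[-1, 1, 0], [-1, 1, 0], [27, -27, -9]].
This matrix has rank 2, so its null space has dimension 3 − 2 = 1.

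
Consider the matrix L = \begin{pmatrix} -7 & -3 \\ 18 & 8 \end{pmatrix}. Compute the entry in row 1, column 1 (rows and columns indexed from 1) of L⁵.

Characteristic polynomial: μ^2 - μ - 2 = (μ - 2)(μ + 1), so the eigenvalues are -1, 2.
μ=2: eigenvector (-1, 3).
μ=-1: eigenvector (1, -2).
P = [[-1, 1], [3, -2]], D = diag(2, -1), P⁻¹ = [[2, 1], [3, 1]].
L⁵ = P·diag(32, -1)·P⁻¹ = [[-67, -33], [198, 98]].
The requested entry is -67.

-67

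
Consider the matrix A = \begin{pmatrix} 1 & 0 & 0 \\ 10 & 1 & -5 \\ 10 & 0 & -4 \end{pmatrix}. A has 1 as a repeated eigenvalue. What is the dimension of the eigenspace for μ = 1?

2

A − 1I = [[0, 0, 0], [10, 0, -5], [10, 0, -5]].
This matrix has rank 1, so its null space has dimension 3 − 1 = 2.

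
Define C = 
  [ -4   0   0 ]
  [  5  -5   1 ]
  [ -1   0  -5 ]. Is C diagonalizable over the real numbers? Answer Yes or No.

Characteristic polynomial: p(λ) = λ^3 + 14λ^2 + 65λ + 100 = (λ + 4)(λ + 5)^2.
λ = -5 has algebraic multiplicity 2; rank(C + 5I) = 2, so geometric multiplicity = 1.
Geometric multiplicity < algebraic multiplicity, so C is not diagonalizable.

No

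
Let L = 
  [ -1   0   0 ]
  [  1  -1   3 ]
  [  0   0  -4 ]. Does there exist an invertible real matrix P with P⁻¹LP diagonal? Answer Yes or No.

Characteristic polynomial: p(λ) = λ^3 + 6λ^2 + 9λ + 4 = (λ + 1)^2(λ + 4).
λ = -1 has algebraic multiplicity 2; rank(L + 1I) = 2, so geometric multiplicity = 1.
Geometric multiplicity < algebraic multiplicity, so L is not diagonalizable.

No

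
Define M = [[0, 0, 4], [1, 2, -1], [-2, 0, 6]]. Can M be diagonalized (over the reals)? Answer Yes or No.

No

Characteristic polynomial: p(t) = t^3 - 8t^2 + 20t - 16 = (t - 4)(t - 2)^2.
t = 2 has algebraic multiplicity 2; rank(M − 2I) = 2, so geometric multiplicity = 1.
Geometric multiplicity < algebraic multiplicity, so M is not diagonalizable.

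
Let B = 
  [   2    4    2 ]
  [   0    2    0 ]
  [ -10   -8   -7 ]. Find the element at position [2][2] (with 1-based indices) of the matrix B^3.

8

Characteristic polynomial: r^3 + 3r^2 - 4r - 12 = (r - 2)(r + 2)(r + 3), so the eigenvalues are -3, -2, 2.
r=-3: eigenvector (-2, 0, 5).
r=2: eigenvector (1, 1, -2).
r=-2: eigenvector (1, 0, -2).
P = [[-2, 1, 1], [0, 1, 0], [5, -2, -2]], D = diag(-3, 2, -2), P⁻¹ = [[2, 0, 1], [0, 1, 0], [5, -1, 2]].
B³ = P·diag(-27, 8, -8)·P⁻¹ = [[68, 16, 38], [0, 8, 0], [-190, -32, -103]].
The requested entry is 8.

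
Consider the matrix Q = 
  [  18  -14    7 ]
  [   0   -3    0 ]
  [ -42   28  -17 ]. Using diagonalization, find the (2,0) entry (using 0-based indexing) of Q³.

-546

Characteristic polynomial: t^3 + 2t^2 - 15t - 36 = (t - 4)(t + 3)^2, so the eigenvalues are -3, -3, 4.
t=4: eigenvector (1, 0, -2).
t=-3: eigenvector (0, 1, 2).
t=-3: eigenvector (-1, 0, 3).
P = [[1, 0, -1], [0, 1, 0], [-2, 2, 3]], D = diag(4, -3, -3), P⁻¹ = [[3, -2, 1], [0, 1, 0], [2, -2, 1]].
Q³ = P·diag(64, -27, -27)·P⁻¹ = [[246, -182, 91], [0, -27, 0], [-546, 364, -209]].
The requested entry is -546.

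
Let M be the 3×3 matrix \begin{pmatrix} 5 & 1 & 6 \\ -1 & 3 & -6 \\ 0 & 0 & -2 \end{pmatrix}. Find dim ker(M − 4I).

M − 4I = [[1, 1, 6], [-1, -1, -6], [0, 0, -6]].
This matrix has rank 2, so its null space has dimension 3 − 2 = 1.

1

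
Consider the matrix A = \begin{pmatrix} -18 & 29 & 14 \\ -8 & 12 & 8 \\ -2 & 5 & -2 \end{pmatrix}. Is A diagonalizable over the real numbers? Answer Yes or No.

No

Characteristic polynomial: p(μ) = μ^3 + 8μ^2 + 16μ = μ(μ + 4)^2.
μ = -4 has algebraic multiplicity 2; rank(A + 4I) = 2, so geometric multiplicity = 1.
Geometric multiplicity < algebraic multiplicity, so A is not diagonalizable.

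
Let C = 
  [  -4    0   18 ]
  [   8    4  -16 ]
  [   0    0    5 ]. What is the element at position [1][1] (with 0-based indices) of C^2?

Characteristic polynomial: t^3 - 5t^2 - 16t + 80 = (t - 5)(t - 4)(t + 4), so the eigenvalues are -4, 4, 5.
t=-4: eigenvector (1, -1, 0).
t=4: eigenvector (0, 1, 0).
t=5: eigenvector (2, 0, 1).
P = [[1, 0, 2], [-1, 1, 0], [0, 0, 1]], D = diag(-4, 4, 5), P⁻¹ = [[1, 0, -2], [1, 1, -2], [0, 0, 1]].
C² = P·diag(16, 16, 25)·P⁻¹ = [[16, 0, 18], [0, 16, 0], [0, 0, 25]].
The requested entry is 16.

16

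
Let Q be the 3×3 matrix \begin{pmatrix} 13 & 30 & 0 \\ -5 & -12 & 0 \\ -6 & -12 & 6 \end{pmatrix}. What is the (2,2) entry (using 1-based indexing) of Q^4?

-114

Characteristic polynomial: μ^3 - 7μ^2 + 36 = (μ - 6)(μ - 3)(μ + 2), so the eigenvalues are -2, 3, 6.
μ=3: eigenvector (3, -1, 2).
μ=-2: eigenvector (-2, 1, 0).
μ=6: eigenvector (0, 0, 1).
P = [[3, -2, 0], [-1, 1, 0], [2, 0, 1]], D = diag(3, -2, 6), P⁻¹ = [[1, 2, 0], [1, 3, 0], [-2, -4, 1]].
Q⁴ = P·diag(81, 16, 1296)·P⁻¹ = [[211, 390, 0], [-65, -114, 0], [-2430, -4860, 1296]].
The requested entry is -114.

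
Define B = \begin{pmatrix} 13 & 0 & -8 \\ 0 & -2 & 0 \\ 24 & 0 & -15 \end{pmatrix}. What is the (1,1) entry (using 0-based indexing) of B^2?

Characteristic polynomial: t^3 + 4t^2 + t - 6 = (t - 1)(t + 2)(t + 3), so the eigenvalues are -3, -2, 1.
t=-3: eigenvector (1, 0, 2).
t=-2: eigenvector (0, 1, 0).
t=1: eigenvector (-2, 0, -3).
P = [[1, 0, -2], [0, 1, 0], [2, 0, -3]], D = diag(-3, -2, 1), P⁻¹ = [[-3, 0, 2], [0, 1, 0], [-2, 0, 1]].
B² = P·diag(9, 4, 1)·P⁻¹ = [[-23, 0, 16], [0, 4, 0], [-48, 0, 33]].
The requested entry is 4.

4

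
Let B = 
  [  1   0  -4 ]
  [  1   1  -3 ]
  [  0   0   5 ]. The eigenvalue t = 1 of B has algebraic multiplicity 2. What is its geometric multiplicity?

B − 1I = [[0, 0, -4], [1, 0, -3], [0, 0, 4]].
This matrix has rank 2, so its null space has dimension 3 − 2 = 1.

1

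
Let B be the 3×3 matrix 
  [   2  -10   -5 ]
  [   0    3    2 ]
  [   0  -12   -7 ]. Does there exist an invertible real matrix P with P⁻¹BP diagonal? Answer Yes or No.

Characteristic polynomial: p(r) = r^3 + 2r^2 - 5r - 6 = (r - 2)(r + 1)(r + 3).
All 3 eigenvalues are distinct, so B is diagonalizable.

Yes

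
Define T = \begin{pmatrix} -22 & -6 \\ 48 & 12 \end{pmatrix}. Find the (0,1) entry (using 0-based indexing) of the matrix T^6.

Characteristic polynomial: λ^2 + 10λ + 24 = (λ + 4)(λ + 6), so the eigenvalues are -6, -4.
λ=-6: eigenvector (3, -8).
λ=-4: eigenvector (1, -3).
P = [[3, 1], [-8, -3]], D = diag(-6, -4), P⁻¹ = [[3, 1], [-8, -3]].
T⁶ = P·diag(46656, 4096)·P⁻¹ = [[387136, 127680], [-1021440, -336384]].
The requested entry is 127680.

127680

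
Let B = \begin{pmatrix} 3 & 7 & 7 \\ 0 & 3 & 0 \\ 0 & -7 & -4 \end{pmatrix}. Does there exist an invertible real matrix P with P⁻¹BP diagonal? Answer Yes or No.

Characteristic polynomial: p(μ) = μ^3 - 2μ^2 - 15μ + 36 = (μ - 3)^2(μ + 4).
μ = 3 has algebraic multiplicity 2; rank(B − 3I) = 1, so geometric multiplicity = 2.
Every eigenvalue has geometric = algebraic multiplicity, so B is diagonalizable.

Yes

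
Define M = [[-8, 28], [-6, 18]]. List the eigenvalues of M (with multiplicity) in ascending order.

4, 6

Characteristic polynomial: p(λ) = λ^2 - 10λ + 24 = (λ - 6)(λ - 4).
Roots (with multiplicity): 4, 6.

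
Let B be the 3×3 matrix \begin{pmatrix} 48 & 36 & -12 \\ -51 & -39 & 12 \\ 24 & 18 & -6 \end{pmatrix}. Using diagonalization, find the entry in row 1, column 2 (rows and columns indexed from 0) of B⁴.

Characteristic polynomial: μ^3 - 3μ^2 - 18μ = μ(μ - 6)(μ + 3), so the eigenvalues are -3, 0, 6.
μ=0: eigenvector (1, -1, 1).
μ=-3: eigenvector (-4, 5, -2).
μ=6: eigenvector (-2, 2, -1).
P = [[1, -4, -2], [-1, 5, 2], [1, -2, -1]], D = diag(0, -3, 6), P⁻¹ = [[-1, 0, 2], [1, 1, 0], [-3, -2, 1]].
B⁴ = P·diag(0, 81, 1296)·P⁻¹ = [[7452, 4860, -2592], [-7371, -4779, 2592], [3726, 2430, -1296]].
The requested entry is 2592.

2592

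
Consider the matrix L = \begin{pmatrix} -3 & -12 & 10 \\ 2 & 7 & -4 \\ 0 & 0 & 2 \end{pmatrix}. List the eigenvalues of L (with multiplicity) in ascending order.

1, 2, 3

Characteristic polynomial: p(s) = s^3 - 6s^2 + 11s - 6 = (s - 3)(s - 2)(s - 1).
Roots (with multiplicity): 1, 2, 3.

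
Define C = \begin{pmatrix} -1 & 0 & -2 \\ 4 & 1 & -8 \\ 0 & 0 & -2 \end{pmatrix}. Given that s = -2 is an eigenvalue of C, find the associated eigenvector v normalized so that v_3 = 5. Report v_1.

C + 2I = [[1, 0, -2], [4, 3, -8], [0, 0, 0]].
Solving (C + 2I)v = 0 gives the eigenspace spanned by (10, 0, 5).
With v_3 = 5, v = (10, 0, 5), so v_1 = 10.

10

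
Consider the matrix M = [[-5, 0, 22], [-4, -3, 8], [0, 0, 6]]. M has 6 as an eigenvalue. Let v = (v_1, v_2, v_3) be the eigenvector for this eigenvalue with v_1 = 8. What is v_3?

M − 6I = [[-11, 0, 22], [-4, -9, 8], [0, 0, 0]].
Solving (M − 6I)v = 0 gives the eigenspace spanned by (8, 0, 4).
With v_1 = 8, v = (8, 0, 4), so v_3 = 4.

4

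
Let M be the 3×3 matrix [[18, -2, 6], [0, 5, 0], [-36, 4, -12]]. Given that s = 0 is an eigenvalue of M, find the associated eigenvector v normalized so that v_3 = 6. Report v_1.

-2

M = [[18, -2, 6], [0, 5, 0], [-36, 4, -12]].
Solving (M)v = 0 gives the eigenspace spanned by (-2, 0, 6).
With v_3 = 6, v = (-2, 0, 6), so v_1 = -2.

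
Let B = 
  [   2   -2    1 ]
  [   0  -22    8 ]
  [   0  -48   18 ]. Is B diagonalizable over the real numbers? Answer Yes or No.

No

Characteristic polynomial: p(λ) = λ^3 + 2λ^2 - 20λ + 24 = (λ - 2)^2(λ + 6).
λ = 2 has algebraic multiplicity 2; rank(B − 2I) = 2, so geometric multiplicity = 1.
Geometric multiplicity < algebraic multiplicity, so B is not diagonalizable.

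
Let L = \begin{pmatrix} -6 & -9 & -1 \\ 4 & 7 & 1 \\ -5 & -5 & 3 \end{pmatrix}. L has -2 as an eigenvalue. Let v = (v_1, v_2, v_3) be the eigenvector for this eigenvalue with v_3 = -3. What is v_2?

3

L + 2I = [[-4, -9, -1], [4, 9, 1], [-5, -5, 5]].
Solving (L + 2I)v = 0 gives the eigenspace spanned by (-6, 3, -3).
With v_3 = -3, v = (-6, 3, -3), so v_2 = 3.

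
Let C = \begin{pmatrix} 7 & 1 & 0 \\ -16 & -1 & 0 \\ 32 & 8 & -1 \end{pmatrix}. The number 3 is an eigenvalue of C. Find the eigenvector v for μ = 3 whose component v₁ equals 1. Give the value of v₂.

C − 3I = [[4, 1, 0], [-16, -4, 0], [32, 8, -4]].
Solving (C − 3I)v = 0 gives the eigenspace spanned by (1, -4, 0).
With v₁ = 1, v = (1, -4, 0), so v₂ = -4.

-4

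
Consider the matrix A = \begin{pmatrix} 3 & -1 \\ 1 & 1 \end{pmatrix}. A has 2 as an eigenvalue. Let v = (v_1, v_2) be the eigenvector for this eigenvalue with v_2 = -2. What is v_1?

A − 2I = [[1, -1], [1, -1]].
Solving (A − 2I)v = 0 gives the eigenspace spanned by (-2, -2).
With v_2 = -2, v = (-2, -2), so v_1 = -2.

-2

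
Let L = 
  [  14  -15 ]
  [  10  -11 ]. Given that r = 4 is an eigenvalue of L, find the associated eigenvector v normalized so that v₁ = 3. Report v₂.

L − 4I = [[10, -15], [10, -15]].
Solving (L − 4I)v = 0 gives the eigenspace spanned by (3, 2).
With v₁ = 3, v = (3, 2), so v₂ = 2.

2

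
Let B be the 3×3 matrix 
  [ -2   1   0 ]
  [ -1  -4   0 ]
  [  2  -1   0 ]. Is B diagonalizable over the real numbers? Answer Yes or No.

No

Characteristic polynomial: p(s) = s^3 + 6s^2 + 9s = s(s + 3)^2.
s = -3 has algebraic multiplicity 2; rank(B + 3I) = 2, so geometric multiplicity = 1.
Geometric multiplicity < algebraic multiplicity, so B is not diagonalizable.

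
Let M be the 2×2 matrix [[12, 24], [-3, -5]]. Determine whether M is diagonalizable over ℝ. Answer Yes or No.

Yes

Characteristic polynomial: p(s) = s^2 - 7s + 12 = (s - 4)(s - 3).
All 2 eigenvalues are distinct, so M is diagonalizable.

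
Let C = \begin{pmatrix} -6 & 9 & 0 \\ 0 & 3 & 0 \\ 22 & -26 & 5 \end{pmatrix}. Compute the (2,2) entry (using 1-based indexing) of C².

9

Characteristic polynomial: t^3 - 2t^2 - 33t + 90 = (t - 5)(t - 3)(t + 6), so the eigenvalues are -6, 3, 5.
t=-6: eigenvector (1, 0, -2).
t=3: eigenvector (1, 1, 2).
t=5: eigenvector (0, 0, 1).
P = [[1, 1, 0], [0, 1, 0], [-2, 2, 1]], D = diag(-6, 3, 5), P⁻¹ = [[1, -1, 0], [0, 1, 0], [2, -4, 1]].
C² = P·diag(36, 9, 25)·P⁻¹ = [[36, -27, 0], [0, 9, 0], [-22, -10, 25]].
The requested entry is 9.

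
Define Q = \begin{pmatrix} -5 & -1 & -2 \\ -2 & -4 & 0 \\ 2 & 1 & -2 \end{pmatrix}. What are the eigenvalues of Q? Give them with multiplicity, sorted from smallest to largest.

Characteristic polynomial: p(s) = s^3 + 11s^2 + 40s + 48 = (s + 3)(s + 4)^2.
Roots (with multiplicity): -4, -4, -3.

-4, -4, -3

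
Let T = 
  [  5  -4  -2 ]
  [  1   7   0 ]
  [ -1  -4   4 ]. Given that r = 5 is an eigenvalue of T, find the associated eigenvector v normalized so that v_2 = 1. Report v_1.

-2

T − 5I = [[0, -4, -2], [1, 2, 0], [-1, -4, -1]].
Solving (T − 5I)v = 0 gives the eigenspace spanned by (-2, 1, -2).
With v_2 = 1, v = (-2, 1, -2), so v_1 = -2.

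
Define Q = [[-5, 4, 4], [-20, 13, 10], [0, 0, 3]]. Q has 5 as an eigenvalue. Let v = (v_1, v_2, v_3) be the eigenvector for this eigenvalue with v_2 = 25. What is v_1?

Q − 5I = [[-10, 4, 4], [-20, 8, 10], [0, 0, -2]].
Solving (Q − 5I)v = 0 gives the eigenspace spanned by (10, 25, 0).
With v_2 = 25, v = (10, 25, 0), so v_1 = 10.

10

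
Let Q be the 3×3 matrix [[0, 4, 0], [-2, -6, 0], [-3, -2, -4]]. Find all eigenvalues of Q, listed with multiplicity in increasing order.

Characteristic polynomial: p(r) = r^3 + 10r^2 + 32r + 32 = (r + 2)(r + 4)^2.
Roots (with multiplicity): -4, -4, -2.

-4, -4, -2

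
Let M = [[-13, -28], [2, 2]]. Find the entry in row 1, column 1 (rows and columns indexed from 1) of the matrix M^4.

5993

Characteristic polynomial: t^2 + 11t + 30 = (t + 5)(t + 6), so the eigenvalues are -6, -5.
t=-6: eigenvector (4, -1).
t=-5: eigenvector (-7, 2).
P = [[4, -7], [-1, 2]], D = diag(-6, -5), P⁻¹ = [[2, 7], [1, 4]].
M⁴ = P·diag(1296, 625)·P⁻¹ = [[5993, 18788], [-1342, -4072]].
The requested entry is 5993.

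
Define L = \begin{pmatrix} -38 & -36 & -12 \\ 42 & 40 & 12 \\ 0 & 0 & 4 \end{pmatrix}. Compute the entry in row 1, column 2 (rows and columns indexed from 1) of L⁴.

Characteristic polynomial: μ^3 - 6μ^2 + 32 = (μ - 4)^2(μ + 2), so the eigenvalues are -2, 4, 4.
μ=-2: eigenvector (1, -1, 0).
μ=4: eigenvector (-2, 3, -2).
μ=4: eigenvector (0, -1, 3).
P = [[1, -2, 0], [-1, 3, -1], [0, -2, 3]], D = diag(-2, 4, 4), P⁻¹ = [[7, 6, 2], [3, 3, 1], [2, 2, 1]].
L⁴ = P·diag(16, 256, 256)·P⁻¹ = [[-1424, -1440, -480], [1680, 1696, 480], [0, 0, 256]].
The requested entry is -1440.

-1440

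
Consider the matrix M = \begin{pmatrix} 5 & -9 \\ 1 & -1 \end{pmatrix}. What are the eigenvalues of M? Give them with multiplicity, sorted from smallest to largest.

2, 2

Characteristic polynomial: p(t) = t^2 - 4t + 4 = (t - 2)^2.
Roots (with multiplicity): 2, 2.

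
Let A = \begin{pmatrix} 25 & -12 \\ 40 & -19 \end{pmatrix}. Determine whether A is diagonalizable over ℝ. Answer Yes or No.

Yes

Characteristic polynomial: p(r) = r^2 - 6r + 5 = (r - 5)(r - 1).
All 2 eigenvalues are distinct, so A is diagonalizable.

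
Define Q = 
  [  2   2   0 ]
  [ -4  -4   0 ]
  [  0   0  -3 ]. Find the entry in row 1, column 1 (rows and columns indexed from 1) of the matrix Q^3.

8

Characteristic polynomial: μ^3 + 5μ^2 + 6μ = μ(μ + 2)(μ + 3), so the eigenvalues are -3, -2, 0.
μ=-2: eigenvector (-1, 2, 0).
μ=0: eigenvector (1, -1, 0).
μ=-3: eigenvector (0, 0, 1).
P = [[-1, 1, 0], [2, -1, 0], [0, 0, 1]], D = diag(-2, 0, -3), P⁻¹ = [[1, 1, 0], [2, 1, 0], [0, 0, 1]].
Q³ = P·diag(-8, 0, -27)·P⁻¹ = [[8, 8, 0], [-16, -16, 0], [0, 0, -27]].
The requested entry is 8.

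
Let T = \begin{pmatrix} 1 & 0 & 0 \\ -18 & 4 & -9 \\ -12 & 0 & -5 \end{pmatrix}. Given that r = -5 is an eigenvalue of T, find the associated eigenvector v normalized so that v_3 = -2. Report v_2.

-2

T + 5I = [[6, 0, 0], [-18, 9, -9], [-12, 0, 0]].
Solving (T + 5I)v = 0 gives the eigenspace spanned by (0, -2, -2).
With v_3 = -2, v = (0, -2, -2), so v_2 = -2.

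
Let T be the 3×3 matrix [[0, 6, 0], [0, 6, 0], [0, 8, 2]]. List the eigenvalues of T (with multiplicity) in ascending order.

0, 2, 6

Characteristic polynomial: p(r) = r^3 - 8r^2 + 12r = r(r - 6)(r - 2).
Roots (with multiplicity): 0, 2, 6.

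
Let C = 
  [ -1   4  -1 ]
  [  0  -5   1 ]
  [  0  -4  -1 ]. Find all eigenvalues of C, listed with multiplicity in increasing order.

Characteristic polynomial: p(μ) = μ^3 + 7μ^2 + 15μ + 9 = (μ + 1)(μ + 3)^2.
Roots (with multiplicity): -3, -3, -1.

-3, -3, -1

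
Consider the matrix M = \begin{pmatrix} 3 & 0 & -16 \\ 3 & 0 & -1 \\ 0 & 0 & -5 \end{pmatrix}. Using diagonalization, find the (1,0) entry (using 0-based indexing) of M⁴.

Characteristic polynomial: μ^3 + 2μ^2 - 15μ = μ(μ - 3)(μ + 5), so the eigenvalues are -5, 0, 3.
μ=3: eigenvector (1, 1, 0).
μ=0: eigenvector (0, 1, 0).
μ=-5: eigenvector (2, -1, 1).
P = [[1, 0, 2], [1, 1, -1], [0, 0, 1]], D = diag(3, 0, -5), P⁻¹ = [[1, 0, -2], [-1, 1, 3], [0, 0, 1]].
M⁴ = P·diag(81, 0, 625)·P⁻¹ = [[81, 0, 1088], [81, 0, -787], [0, 0, 625]].
The requested entry is 81.

81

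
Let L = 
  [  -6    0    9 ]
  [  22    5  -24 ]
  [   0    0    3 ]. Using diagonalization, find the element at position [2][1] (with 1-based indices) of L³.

682

Characteristic polynomial: s^3 - 2s^2 - 33s + 90 = (s - 5)(s - 3)(s + 6), so the eigenvalues are -6, 3, 5.
s=-6: eigenvector (1, -2, 0).
s=3: eigenvector (1, 1, 1).
s=5: eigenvector (0, 1, 0).
P = [[1, 1, 0], [-2, 1, 1], [0, 1, 0]], D = diag(-6, 3, 5), P⁻¹ = [[1, 0, -1], [0, 0, 1], [2, 1, -3]].
L³ = P·diag(-216, 27, 125)·P⁻¹ = [[-216, 0, 243], [682, 125, -780], [0, 0, 27]].
The requested entry is 682.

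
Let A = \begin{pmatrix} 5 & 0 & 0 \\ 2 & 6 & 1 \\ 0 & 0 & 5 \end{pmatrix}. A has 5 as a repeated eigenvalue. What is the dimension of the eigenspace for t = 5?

A − 5I = [[0, 0, 0], [2, 1, 1], [0, 0, 0]].
This matrix has rank 1, so its null space has dimension 3 − 1 = 2.

2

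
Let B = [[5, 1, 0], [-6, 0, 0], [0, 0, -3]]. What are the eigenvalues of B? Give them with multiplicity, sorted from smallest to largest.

-3, 2, 3

Characteristic polynomial: p(μ) = μ^3 - 2μ^2 - 9μ + 18 = (μ - 3)(μ - 2)(μ + 3).
Roots (with multiplicity): -3, 2, 3.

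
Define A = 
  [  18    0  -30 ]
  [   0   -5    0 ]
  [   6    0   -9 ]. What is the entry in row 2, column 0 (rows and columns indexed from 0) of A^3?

378

Characteristic polynomial: μ^3 - 4μ^2 - 27μ + 90 = (μ - 6)(μ - 3)(μ + 5), so the eigenvalues are -5, 3, 6.
μ=3: eigenvector (2, 0, 1).
μ=-5: eigenvector (0, 1, 0).
μ=6: eigenvector (5, 0, 2).
P = [[2, 0, 5], [0, 1, 0], [1, 0, 2]], D = diag(3, -5, 6), P⁻¹ = [[-2, 0, 5], [0, 1, 0], [1, 0, -2]].
A³ = P·diag(27, -125, 216)·P⁻¹ = [[972, 0, -1890], [0, -125, 0], [378, 0, -729]].
The requested entry is 378.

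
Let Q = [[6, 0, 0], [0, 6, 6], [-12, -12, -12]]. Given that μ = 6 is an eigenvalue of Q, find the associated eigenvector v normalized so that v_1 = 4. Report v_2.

Q − 6I = [[0, 0, 0], [0, 0, 6], [-12, -12, -18]].
Solving (Q − 6I)v = 0 gives the eigenspace spanned by (4, -4, 0).
With v_1 = 4, v = (4, -4, 0), so v_2 = -4.

-4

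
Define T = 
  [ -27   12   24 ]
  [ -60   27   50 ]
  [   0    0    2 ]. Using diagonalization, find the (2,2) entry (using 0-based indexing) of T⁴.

Characteristic polynomial: s^3 - 2s^2 - 9s + 18 = (s - 3)(s - 2)(s + 3), so the eigenvalues are -3, 2, 3.
s=-3: eigenvector (1, 2, 0).
s=3: eigenvector (2, 5, 0).
s=2: eigenvector (0, -2, 1).
P = [[1, 2, 0], [2, 5, -2], [0, 0, 1]], D = diag(-3, 3, 2), P⁻¹ = [[5, -2, -4], [-2, 1, 2], [0, 0, 1]].
T⁴ = P·diag(81, 81, 16)·P⁻¹ = [[81, 0, 0], [0, 81, 130], [0, 0, 16]].
The requested entry is 16.

16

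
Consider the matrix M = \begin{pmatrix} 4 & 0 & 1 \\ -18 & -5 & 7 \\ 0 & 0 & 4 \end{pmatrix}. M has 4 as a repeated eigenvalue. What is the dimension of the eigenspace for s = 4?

1

M − 4I = [[0, 0, 1], [-18, -9, 7], [0, 0, 0]].
This matrix has rank 2, so its null space has dimension 3 − 2 = 1.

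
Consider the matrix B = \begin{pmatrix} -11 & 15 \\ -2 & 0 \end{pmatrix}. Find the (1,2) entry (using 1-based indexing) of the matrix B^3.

Characteristic polynomial: s^2 + 11s + 30 = (s + 5)(s + 6), so the eigenvalues are -6, -5.
s=-5: eigenvector (-5, -2).
s=-6: eigenvector (3, 1).
P = [[-5, 3], [-2, 1]], D = diag(-5, -6), P⁻¹ = [[1, -3], [2, -5]].
B³ = P·diag(-125, -216)·P⁻¹ = [[-671, 1365], [-182, 330]].
The requested entry is 1365.

1365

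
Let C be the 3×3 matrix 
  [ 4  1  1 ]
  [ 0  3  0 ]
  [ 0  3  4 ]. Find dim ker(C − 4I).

1

C − 4I = [[0, 1, 1], [0, -1, 0], [0, 3, 0]].
This matrix has rank 2, so its null space has dimension 3 − 2 = 1.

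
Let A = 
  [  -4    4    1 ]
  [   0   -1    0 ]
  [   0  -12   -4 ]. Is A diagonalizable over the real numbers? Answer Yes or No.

No

Characteristic polynomial: p(λ) = λ^3 + 9λ^2 + 24λ + 16 = (λ + 1)(λ + 4)^2.
λ = -4 has algebraic multiplicity 2; rank(A + 4I) = 2, so geometric multiplicity = 1.
Geometric multiplicity < algebraic multiplicity, so A is not diagonalizable.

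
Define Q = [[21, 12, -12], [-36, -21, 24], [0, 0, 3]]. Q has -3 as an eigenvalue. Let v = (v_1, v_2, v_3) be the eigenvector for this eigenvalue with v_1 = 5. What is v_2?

-10

Q + 3I = [[24, 12, -12], [-36, -18, 24], [0, 0, 6]].
Solving (Q + 3I)v = 0 gives the eigenspace spanned by (5, -10, 0).
With v_1 = 5, v = (5, -10, 0), so v_2 = -10.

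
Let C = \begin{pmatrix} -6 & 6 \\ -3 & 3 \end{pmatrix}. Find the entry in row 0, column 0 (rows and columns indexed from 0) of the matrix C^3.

-54

Characteristic polynomial: r^2 + 3r = r(r + 3), so the eigenvalues are -3, 0.
r=-3: eigenvector (-2, -1).
r=0: eigenvector (1, 1).
P = [[-2, 1], [-1, 1]], D = diag(-3, 0), P⁻¹ = [[-1, 1], [-1, 2]].
C³ = P·diag(-27, 0)·P⁻¹ = [[-54, 54], [-27, 27]].
The requested entry is -54.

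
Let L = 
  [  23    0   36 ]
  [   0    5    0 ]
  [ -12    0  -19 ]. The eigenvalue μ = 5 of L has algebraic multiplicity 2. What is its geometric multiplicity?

L − 5I = [[18, 0, 36], [0, 0, 0], [-12, 0, -24]].
This matrix has rank 1, so its null space has dimension 3 − 1 = 2.

2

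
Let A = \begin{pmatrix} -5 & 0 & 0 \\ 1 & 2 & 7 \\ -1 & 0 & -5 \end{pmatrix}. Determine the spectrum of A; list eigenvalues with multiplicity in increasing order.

-5, -5, 2

Characteristic polynomial: p(λ) = λ^3 + 8λ^2 + 5λ - 50 = (λ - 2)(λ + 5)^2.
Roots (with multiplicity): -5, -5, 2.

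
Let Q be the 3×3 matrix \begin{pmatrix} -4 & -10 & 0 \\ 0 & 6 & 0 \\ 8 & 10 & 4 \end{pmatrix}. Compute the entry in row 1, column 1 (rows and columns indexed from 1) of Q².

16

Characteristic polynomial: μ^3 - 6μ^2 - 16μ + 96 = (μ - 6)(μ - 4)(μ + 4), so the eigenvalues are -4, 4, 6.
μ=6: eigenvector (-1, 1, 1).
μ=4: eigenvector (0, 0, 1).
μ=-4: eigenvector (-1, 0, 1).
P = [[-1, 0, -1], [1, 0, 0], [1, 1, 1]], D = diag(6, 4, -4), P⁻¹ = [[0, 1, 0], [1, 0, 1], [-1, -1, 0]].
Q² = P·diag(36, 16, 16)·P⁻¹ = [[16, -20, 0], [0, 36, 0], [0, 20, 16]].
The requested entry is 16.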